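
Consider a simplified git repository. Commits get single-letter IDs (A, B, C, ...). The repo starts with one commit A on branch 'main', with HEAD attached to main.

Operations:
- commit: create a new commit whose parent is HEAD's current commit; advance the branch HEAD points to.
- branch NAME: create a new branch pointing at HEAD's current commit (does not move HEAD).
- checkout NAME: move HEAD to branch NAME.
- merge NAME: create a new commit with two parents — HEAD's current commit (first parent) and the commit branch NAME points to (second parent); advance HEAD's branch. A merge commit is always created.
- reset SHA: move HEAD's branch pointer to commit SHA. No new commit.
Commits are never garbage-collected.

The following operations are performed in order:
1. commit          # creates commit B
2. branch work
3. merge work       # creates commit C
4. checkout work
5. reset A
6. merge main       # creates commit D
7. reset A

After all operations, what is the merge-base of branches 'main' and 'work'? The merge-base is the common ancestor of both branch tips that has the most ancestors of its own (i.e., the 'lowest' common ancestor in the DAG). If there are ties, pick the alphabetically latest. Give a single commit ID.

After op 1 (commit): HEAD=main@B [main=B]
After op 2 (branch): HEAD=main@B [main=B work=B]
After op 3 (merge): HEAD=main@C [main=C work=B]
After op 4 (checkout): HEAD=work@B [main=C work=B]
After op 5 (reset): HEAD=work@A [main=C work=A]
After op 6 (merge): HEAD=work@D [main=C work=D]
After op 7 (reset): HEAD=work@A [main=C work=A]
ancestors(main=C): ['A', 'B', 'C']
ancestors(work=A): ['A']
common: ['A']

Answer: A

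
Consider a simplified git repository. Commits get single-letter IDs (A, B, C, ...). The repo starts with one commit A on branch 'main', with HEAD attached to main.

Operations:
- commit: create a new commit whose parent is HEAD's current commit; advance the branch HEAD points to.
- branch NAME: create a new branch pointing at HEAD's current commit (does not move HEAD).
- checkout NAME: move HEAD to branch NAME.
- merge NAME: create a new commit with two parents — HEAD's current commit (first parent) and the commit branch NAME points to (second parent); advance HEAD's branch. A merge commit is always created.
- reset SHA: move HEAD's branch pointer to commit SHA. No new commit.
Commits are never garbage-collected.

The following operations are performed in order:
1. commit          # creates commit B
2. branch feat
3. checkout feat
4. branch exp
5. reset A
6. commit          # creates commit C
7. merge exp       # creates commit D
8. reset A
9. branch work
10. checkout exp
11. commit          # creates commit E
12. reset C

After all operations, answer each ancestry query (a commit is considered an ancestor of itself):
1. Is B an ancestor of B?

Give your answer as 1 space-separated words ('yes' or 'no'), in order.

Answer: yes

Derivation:
After op 1 (commit): HEAD=main@B [main=B]
After op 2 (branch): HEAD=main@B [feat=B main=B]
After op 3 (checkout): HEAD=feat@B [feat=B main=B]
After op 4 (branch): HEAD=feat@B [exp=B feat=B main=B]
After op 5 (reset): HEAD=feat@A [exp=B feat=A main=B]
After op 6 (commit): HEAD=feat@C [exp=B feat=C main=B]
After op 7 (merge): HEAD=feat@D [exp=B feat=D main=B]
After op 8 (reset): HEAD=feat@A [exp=B feat=A main=B]
After op 9 (branch): HEAD=feat@A [exp=B feat=A main=B work=A]
After op 10 (checkout): HEAD=exp@B [exp=B feat=A main=B work=A]
After op 11 (commit): HEAD=exp@E [exp=E feat=A main=B work=A]
After op 12 (reset): HEAD=exp@C [exp=C feat=A main=B work=A]
ancestors(B) = {A,B}; B in? yes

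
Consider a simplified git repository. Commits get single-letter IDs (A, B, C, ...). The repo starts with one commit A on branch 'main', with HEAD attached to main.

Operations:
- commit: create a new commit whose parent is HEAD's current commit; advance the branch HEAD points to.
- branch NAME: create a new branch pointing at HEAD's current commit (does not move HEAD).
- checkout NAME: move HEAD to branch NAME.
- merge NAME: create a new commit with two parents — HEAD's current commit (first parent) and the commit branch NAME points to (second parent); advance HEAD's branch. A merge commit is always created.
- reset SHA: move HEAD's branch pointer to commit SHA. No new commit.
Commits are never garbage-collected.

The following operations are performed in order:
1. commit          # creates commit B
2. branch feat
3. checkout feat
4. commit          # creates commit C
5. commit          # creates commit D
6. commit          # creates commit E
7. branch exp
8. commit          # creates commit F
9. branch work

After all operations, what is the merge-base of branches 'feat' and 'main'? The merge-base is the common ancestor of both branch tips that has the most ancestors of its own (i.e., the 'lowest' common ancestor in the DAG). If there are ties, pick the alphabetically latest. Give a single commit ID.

Answer: B

Derivation:
After op 1 (commit): HEAD=main@B [main=B]
After op 2 (branch): HEAD=main@B [feat=B main=B]
After op 3 (checkout): HEAD=feat@B [feat=B main=B]
After op 4 (commit): HEAD=feat@C [feat=C main=B]
After op 5 (commit): HEAD=feat@D [feat=D main=B]
After op 6 (commit): HEAD=feat@E [feat=E main=B]
After op 7 (branch): HEAD=feat@E [exp=E feat=E main=B]
After op 8 (commit): HEAD=feat@F [exp=E feat=F main=B]
After op 9 (branch): HEAD=feat@F [exp=E feat=F main=B work=F]
ancestors(feat=F): ['A', 'B', 'C', 'D', 'E', 'F']
ancestors(main=B): ['A', 'B']
common: ['A', 'B']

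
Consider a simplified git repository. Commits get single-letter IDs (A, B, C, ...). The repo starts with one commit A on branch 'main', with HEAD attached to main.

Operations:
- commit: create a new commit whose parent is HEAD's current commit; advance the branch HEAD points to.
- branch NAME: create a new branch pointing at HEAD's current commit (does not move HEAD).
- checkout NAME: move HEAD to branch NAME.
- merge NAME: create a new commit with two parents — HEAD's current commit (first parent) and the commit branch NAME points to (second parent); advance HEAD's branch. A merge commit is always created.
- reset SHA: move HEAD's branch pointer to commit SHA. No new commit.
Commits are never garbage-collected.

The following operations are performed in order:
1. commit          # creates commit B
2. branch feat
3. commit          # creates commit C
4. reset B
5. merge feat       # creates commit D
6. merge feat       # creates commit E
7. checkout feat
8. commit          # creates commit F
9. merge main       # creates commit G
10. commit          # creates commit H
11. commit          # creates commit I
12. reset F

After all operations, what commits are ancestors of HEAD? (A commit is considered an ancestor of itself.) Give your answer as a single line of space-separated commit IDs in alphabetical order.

After op 1 (commit): HEAD=main@B [main=B]
After op 2 (branch): HEAD=main@B [feat=B main=B]
After op 3 (commit): HEAD=main@C [feat=B main=C]
After op 4 (reset): HEAD=main@B [feat=B main=B]
After op 5 (merge): HEAD=main@D [feat=B main=D]
After op 6 (merge): HEAD=main@E [feat=B main=E]
After op 7 (checkout): HEAD=feat@B [feat=B main=E]
After op 8 (commit): HEAD=feat@F [feat=F main=E]
After op 9 (merge): HEAD=feat@G [feat=G main=E]
After op 10 (commit): HEAD=feat@H [feat=H main=E]
After op 11 (commit): HEAD=feat@I [feat=I main=E]
After op 12 (reset): HEAD=feat@F [feat=F main=E]

Answer: A B F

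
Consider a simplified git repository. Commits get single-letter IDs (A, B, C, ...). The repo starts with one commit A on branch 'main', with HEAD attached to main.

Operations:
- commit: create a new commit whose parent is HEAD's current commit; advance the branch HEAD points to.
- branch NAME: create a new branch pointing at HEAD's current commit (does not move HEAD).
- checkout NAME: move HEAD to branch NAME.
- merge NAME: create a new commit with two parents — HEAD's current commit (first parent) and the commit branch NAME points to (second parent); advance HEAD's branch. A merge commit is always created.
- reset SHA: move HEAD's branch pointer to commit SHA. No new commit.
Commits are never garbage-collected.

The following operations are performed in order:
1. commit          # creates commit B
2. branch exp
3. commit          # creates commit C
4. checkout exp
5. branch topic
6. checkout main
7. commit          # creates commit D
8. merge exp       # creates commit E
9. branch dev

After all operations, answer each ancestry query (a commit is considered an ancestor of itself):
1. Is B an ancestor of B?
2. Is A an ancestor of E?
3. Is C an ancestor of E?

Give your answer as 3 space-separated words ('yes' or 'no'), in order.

After op 1 (commit): HEAD=main@B [main=B]
After op 2 (branch): HEAD=main@B [exp=B main=B]
After op 3 (commit): HEAD=main@C [exp=B main=C]
After op 4 (checkout): HEAD=exp@B [exp=B main=C]
After op 5 (branch): HEAD=exp@B [exp=B main=C topic=B]
After op 6 (checkout): HEAD=main@C [exp=B main=C topic=B]
After op 7 (commit): HEAD=main@D [exp=B main=D topic=B]
After op 8 (merge): HEAD=main@E [exp=B main=E topic=B]
After op 9 (branch): HEAD=main@E [dev=E exp=B main=E topic=B]
ancestors(B) = {A,B}; B in? yes
ancestors(E) = {A,B,C,D,E}; A in? yes
ancestors(E) = {A,B,C,D,E}; C in? yes

Answer: yes yes yes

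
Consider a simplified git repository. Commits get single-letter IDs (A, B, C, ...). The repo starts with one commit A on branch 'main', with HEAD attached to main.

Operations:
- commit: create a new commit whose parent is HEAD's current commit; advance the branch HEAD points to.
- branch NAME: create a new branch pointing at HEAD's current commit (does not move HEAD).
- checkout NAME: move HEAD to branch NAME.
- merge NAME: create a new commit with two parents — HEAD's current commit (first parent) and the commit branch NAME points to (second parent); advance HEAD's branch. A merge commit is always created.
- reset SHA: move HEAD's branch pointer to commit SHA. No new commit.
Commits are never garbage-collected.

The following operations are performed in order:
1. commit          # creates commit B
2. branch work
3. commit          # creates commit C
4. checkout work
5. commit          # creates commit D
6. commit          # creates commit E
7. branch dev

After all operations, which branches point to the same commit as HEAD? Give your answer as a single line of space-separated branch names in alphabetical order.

Answer: dev work

Derivation:
After op 1 (commit): HEAD=main@B [main=B]
After op 2 (branch): HEAD=main@B [main=B work=B]
After op 3 (commit): HEAD=main@C [main=C work=B]
After op 4 (checkout): HEAD=work@B [main=C work=B]
After op 5 (commit): HEAD=work@D [main=C work=D]
After op 6 (commit): HEAD=work@E [main=C work=E]
After op 7 (branch): HEAD=work@E [dev=E main=C work=E]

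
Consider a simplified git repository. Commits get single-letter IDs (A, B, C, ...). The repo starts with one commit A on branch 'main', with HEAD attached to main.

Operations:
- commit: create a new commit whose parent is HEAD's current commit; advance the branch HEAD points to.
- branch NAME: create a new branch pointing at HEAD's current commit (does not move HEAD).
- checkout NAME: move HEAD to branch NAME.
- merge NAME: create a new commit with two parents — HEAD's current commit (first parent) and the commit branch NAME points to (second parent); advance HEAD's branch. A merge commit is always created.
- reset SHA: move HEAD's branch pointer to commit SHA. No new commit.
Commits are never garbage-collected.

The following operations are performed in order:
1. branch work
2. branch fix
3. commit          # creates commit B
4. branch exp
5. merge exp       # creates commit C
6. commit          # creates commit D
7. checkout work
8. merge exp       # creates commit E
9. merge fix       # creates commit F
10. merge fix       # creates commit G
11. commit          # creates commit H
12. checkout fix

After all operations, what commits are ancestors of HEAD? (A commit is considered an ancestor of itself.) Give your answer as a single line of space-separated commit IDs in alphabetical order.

After op 1 (branch): HEAD=main@A [main=A work=A]
After op 2 (branch): HEAD=main@A [fix=A main=A work=A]
After op 3 (commit): HEAD=main@B [fix=A main=B work=A]
After op 4 (branch): HEAD=main@B [exp=B fix=A main=B work=A]
After op 5 (merge): HEAD=main@C [exp=B fix=A main=C work=A]
After op 6 (commit): HEAD=main@D [exp=B fix=A main=D work=A]
After op 7 (checkout): HEAD=work@A [exp=B fix=A main=D work=A]
After op 8 (merge): HEAD=work@E [exp=B fix=A main=D work=E]
After op 9 (merge): HEAD=work@F [exp=B fix=A main=D work=F]
After op 10 (merge): HEAD=work@G [exp=B fix=A main=D work=G]
After op 11 (commit): HEAD=work@H [exp=B fix=A main=D work=H]
After op 12 (checkout): HEAD=fix@A [exp=B fix=A main=D work=H]

Answer: A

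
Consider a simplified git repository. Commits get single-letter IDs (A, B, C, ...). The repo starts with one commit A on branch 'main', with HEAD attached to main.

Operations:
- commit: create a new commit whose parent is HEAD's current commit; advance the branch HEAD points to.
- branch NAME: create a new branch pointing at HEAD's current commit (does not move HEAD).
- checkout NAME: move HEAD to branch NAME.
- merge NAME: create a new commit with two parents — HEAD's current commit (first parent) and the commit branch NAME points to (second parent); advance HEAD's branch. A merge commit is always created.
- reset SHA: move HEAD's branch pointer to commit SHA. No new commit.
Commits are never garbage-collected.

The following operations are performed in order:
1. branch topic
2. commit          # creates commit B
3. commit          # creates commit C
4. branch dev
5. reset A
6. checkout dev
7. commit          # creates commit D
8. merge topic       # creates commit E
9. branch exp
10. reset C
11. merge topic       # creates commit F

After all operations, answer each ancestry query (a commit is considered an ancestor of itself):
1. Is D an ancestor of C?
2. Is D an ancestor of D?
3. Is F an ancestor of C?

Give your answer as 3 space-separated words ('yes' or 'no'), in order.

Answer: no yes no

Derivation:
After op 1 (branch): HEAD=main@A [main=A topic=A]
After op 2 (commit): HEAD=main@B [main=B topic=A]
After op 3 (commit): HEAD=main@C [main=C topic=A]
After op 4 (branch): HEAD=main@C [dev=C main=C topic=A]
After op 5 (reset): HEAD=main@A [dev=C main=A topic=A]
After op 6 (checkout): HEAD=dev@C [dev=C main=A topic=A]
After op 7 (commit): HEAD=dev@D [dev=D main=A topic=A]
After op 8 (merge): HEAD=dev@E [dev=E main=A topic=A]
After op 9 (branch): HEAD=dev@E [dev=E exp=E main=A topic=A]
After op 10 (reset): HEAD=dev@C [dev=C exp=E main=A topic=A]
After op 11 (merge): HEAD=dev@F [dev=F exp=E main=A topic=A]
ancestors(C) = {A,B,C}; D in? no
ancestors(D) = {A,B,C,D}; D in? yes
ancestors(C) = {A,B,C}; F in? no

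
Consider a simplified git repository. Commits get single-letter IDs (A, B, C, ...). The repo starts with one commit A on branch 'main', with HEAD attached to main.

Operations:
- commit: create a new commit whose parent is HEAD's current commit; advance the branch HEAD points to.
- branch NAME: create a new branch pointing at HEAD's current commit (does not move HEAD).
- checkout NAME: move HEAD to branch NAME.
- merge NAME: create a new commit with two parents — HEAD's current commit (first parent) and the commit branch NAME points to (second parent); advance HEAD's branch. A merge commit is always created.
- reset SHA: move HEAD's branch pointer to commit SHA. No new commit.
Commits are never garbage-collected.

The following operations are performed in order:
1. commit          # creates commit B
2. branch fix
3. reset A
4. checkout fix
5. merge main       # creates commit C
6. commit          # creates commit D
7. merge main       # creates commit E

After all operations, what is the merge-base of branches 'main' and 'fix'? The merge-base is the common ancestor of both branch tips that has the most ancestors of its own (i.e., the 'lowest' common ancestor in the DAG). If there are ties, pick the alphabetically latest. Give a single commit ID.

After op 1 (commit): HEAD=main@B [main=B]
After op 2 (branch): HEAD=main@B [fix=B main=B]
After op 3 (reset): HEAD=main@A [fix=B main=A]
After op 4 (checkout): HEAD=fix@B [fix=B main=A]
After op 5 (merge): HEAD=fix@C [fix=C main=A]
After op 6 (commit): HEAD=fix@D [fix=D main=A]
After op 7 (merge): HEAD=fix@E [fix=E main=A]
ancestors(main=A): ['A']
ancestors(fix=E): ['A', 'B', 'C', 'D', 'E']
common: ['A']

Answer: A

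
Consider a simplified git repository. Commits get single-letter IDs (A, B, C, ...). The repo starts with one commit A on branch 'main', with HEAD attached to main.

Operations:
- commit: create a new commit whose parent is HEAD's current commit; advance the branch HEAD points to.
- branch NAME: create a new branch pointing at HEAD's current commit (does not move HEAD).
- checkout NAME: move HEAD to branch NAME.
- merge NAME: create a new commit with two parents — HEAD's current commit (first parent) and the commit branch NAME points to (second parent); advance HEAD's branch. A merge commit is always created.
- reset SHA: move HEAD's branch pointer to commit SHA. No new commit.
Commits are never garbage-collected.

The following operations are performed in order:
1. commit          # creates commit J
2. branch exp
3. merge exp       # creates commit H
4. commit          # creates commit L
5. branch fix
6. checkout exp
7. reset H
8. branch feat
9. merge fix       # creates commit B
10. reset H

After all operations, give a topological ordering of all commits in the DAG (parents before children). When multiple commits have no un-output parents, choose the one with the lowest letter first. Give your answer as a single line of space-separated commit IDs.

Answer: A J H L B

Derivation:
After op 1 (commit): HEAD=main@J [main=J]
After op 2 (branch): HEAD=main@J [exp=J main=J]
After op 3 (merge): HEAD=main@H [exp=J main=H]
After op 4 (commit): HEAD=main@L [exp=J main=L]
After op 5 (branch): HEAD=main@L [exp=J fix=L main=L]
After op 6 (checkout): HEAD=exp@J [exp=J fix=L main=L]
After op 7 (reset): HEAD=exp@H [exp=H fix=L main=L]
After op 8 (branch): HEAD=exp@H [exp=H feat=H fix=L main=L]
After op 9 (merge): HEAD=exp@B [exp=B feat=H fix=L main=L]
After op 10 (reset): HEAD=exp@H [exp=H feat=H fix=L main=L]
commit A: parents=[]
commit B: parents=['H', 'L']
commit H: parents=['J', 'J']
commit J: parents=['A']
commit L: parents=['H']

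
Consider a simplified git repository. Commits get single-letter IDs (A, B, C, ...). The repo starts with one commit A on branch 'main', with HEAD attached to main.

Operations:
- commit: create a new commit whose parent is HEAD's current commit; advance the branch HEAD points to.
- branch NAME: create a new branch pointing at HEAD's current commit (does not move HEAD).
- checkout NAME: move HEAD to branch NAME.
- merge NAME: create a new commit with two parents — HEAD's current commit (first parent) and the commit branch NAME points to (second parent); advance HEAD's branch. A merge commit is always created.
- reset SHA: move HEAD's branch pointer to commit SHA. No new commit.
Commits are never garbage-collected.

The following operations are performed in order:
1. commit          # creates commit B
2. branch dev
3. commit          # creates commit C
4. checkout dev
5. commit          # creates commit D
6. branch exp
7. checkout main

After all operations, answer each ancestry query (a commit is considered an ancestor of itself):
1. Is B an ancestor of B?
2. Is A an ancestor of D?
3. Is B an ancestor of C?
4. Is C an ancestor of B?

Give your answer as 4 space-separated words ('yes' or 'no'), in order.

Answer: yes yes yes no

Derivation:
After op 1 (commit): HEAD=main@B [main=B]
After op 2 (branch): HEAD=main@B [dev=B main=B]
After op 3 (commit): HEAD=main@C [dev=B main=C]
After op 4 (checkout): HEAD=dev@B [dev=B main=C]
After op 5 (commit): HEAD=dev@D [dev=D main=C]
After op 6 (branch): HEAD=dev@D [dev=D exp=D main=C]
After op 7 (checkout): HEAD=main@C [dev=D exp=D main=C]
ancestors(B) = {A,B}; B in? yes
ancestors(D) = {A,B,D}; A in? yes
ancestors(C) = {A,B,C}; B in? yes
ancestors(B) = {A,B}; C in? no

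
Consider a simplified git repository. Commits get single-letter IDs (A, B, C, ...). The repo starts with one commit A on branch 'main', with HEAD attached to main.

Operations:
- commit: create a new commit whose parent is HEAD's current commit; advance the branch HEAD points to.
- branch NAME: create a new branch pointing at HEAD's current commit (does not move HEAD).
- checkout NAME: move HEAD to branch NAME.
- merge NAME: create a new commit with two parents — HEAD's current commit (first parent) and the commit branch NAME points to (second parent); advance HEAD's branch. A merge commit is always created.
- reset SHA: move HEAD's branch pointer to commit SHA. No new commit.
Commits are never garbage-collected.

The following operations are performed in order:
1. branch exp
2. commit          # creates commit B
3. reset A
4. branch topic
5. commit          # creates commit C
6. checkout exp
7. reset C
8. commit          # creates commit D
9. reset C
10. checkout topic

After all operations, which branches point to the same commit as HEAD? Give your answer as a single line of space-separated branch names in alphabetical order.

After op 1 (branch): HEAD=main@A [exp=A main=A]
After op 2 (commit): HEAD=main@B [exp=A main=B]
After op 3 (reset): HEAD=main@A [exp=A main=A]
After op 4 (branch): HEAD=main@A [exp=A main=A topic=A]
After op 5 (commit): HEAD=main@C [exp=A main=C topic=A]
After op 6 (checkout): HEAD=exp@A [exp=A main=C topic=A]
After op 7 (reset): HEAD=exp@C [exp=C main=C topic=A]
After op 8 (commit): HEAD=exp@D [exp=D main=C topic=A]
After op 9 (reset): HEAD=exp@C [exp=C main=C topic=A]
After op 10 (checkout): HEAD=topic@A [exp=C main=C topic=A]

Answer: topic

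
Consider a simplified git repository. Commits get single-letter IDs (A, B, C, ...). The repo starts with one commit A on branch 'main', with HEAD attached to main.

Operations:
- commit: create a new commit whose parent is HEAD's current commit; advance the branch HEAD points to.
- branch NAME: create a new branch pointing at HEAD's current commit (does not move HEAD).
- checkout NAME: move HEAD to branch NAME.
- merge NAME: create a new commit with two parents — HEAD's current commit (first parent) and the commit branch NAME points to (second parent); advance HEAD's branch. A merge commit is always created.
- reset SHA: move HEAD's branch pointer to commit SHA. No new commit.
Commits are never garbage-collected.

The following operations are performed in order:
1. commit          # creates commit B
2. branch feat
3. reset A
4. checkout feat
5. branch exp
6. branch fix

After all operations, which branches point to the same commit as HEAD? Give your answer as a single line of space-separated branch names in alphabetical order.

Answer: exp feat fix

Derivation:
After op 1 (commit): HEAD=main@B [main=B]
After op 2 (branch): HEAD=main@B [feat=B main=B]
After op 3 (reset): HEAD=main@A [feat=B main=A]
After op 4 (checkout): HEAD=feat@B [feat=B main=A]
After op 5 (branch): HEAD=feat@B [exp=B feat=B main=A]
After op 6 (branch): HEAD=feat@B [exp=B feat=B fix=B main=A]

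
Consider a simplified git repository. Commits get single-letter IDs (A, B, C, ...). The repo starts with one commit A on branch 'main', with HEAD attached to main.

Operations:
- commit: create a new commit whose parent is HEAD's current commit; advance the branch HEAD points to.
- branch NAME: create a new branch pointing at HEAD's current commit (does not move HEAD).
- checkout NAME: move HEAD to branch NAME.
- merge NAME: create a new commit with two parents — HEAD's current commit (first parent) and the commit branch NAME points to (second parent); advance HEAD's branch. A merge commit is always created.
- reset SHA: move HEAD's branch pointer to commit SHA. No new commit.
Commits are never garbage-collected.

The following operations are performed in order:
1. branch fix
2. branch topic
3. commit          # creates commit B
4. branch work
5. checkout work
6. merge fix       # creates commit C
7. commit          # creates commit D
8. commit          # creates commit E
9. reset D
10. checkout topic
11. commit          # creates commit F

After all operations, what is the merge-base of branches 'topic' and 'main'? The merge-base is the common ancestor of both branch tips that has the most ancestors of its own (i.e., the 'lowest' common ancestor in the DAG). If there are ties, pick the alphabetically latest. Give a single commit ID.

After op 1 (branch): HEAD=main@A [fix=A main=A]
After op 2 (branch): HEAD=main@A [fix=A main=A topic=A]
After op 3 (commit): HEAD=main@B [fix=A main=B topic=A]
After op 4 (branch): HEAD=main@B [fix=A main=B topic=A work=B]
After op 5 (checkout): HEAD=work@B [fix=A main=B topic=A work=B]
After op 6 (merge): HEAD=work@C [fix=A main=B topic=A work=C]
After op 7 (commit): HEAD=work@D [fix=A main=B topic=A work=D]
After op 8 (commit): HEAD=work@E [fix=A main=B topic=A work=E]
After op 9 (reset): HEAD=work@D [fix=A main=B topic=A work=D]
After op 10 (checkout): HEAD=topic@A [fix=A main=B topic=A work=D]
After op 11 (commit): HEAD=topic@F [fix=A main=B topic=F work=D]
ancestors(topic=F): ['A', 'F']
ancestors(main=B): ['A', 'B']
common: ['A']

Answer: A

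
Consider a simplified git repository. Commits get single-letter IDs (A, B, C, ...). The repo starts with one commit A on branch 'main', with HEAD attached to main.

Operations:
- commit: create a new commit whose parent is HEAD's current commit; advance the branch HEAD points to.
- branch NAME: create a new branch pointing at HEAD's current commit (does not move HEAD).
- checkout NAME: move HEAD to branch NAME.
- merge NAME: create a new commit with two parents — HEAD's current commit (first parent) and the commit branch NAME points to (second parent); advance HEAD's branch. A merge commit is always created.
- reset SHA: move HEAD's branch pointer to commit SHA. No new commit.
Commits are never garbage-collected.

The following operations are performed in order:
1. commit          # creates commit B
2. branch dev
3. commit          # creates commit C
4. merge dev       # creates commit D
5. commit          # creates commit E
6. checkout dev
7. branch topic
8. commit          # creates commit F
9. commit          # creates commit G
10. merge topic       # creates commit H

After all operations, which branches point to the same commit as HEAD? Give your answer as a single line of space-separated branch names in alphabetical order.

Answer: dev

Derivation:
After op 1 (commit): HEAD=main@B [main=B]
After op 2 (branch): HEAD=main@B [dev=B main=B]
After op 3 (commit): HEAD=main@C [dev=B main=C]
After op 4 (merge): HEAD=main@D [dev=B main=D]
After op 5 (commit): HEAD=main@E [dev=B main=E]
After op 6 (checkout): HEAD=dev@B [dev=B main=E]
After op 7 (branch): HEAD=dev@B [dev=B main=E topic=B]
After op 8 (commit): HEAD=dev@F [dev=F main=E topic=B]
After op 9 (commit): HEAD=dev@G [dev=G main=E topic=B]
After op 10 (merge): HEAD=dev@H [dev=H main=E topic=B]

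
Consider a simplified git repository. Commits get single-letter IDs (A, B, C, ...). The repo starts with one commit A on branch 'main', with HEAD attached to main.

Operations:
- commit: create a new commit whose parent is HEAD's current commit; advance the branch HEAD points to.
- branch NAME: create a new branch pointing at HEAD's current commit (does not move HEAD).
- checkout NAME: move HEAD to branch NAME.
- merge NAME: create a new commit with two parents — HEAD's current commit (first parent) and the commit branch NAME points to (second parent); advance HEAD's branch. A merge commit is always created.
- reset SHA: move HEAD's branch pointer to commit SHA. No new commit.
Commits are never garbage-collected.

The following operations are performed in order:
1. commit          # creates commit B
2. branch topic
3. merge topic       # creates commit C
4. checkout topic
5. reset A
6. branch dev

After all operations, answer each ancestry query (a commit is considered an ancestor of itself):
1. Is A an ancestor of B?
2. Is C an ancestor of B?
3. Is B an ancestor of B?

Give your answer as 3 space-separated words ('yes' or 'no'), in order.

After op 1 (commit): HEAD=main@B [main=B]
After op 2 (branch): HEAD=main@B [main=B topic=B]
After op 3 (merge): HEAD=main@C [main=C topic=B]
After op 4 (checkout): HEAD=topic@B [main=C topic=B]
After op 5 (reset): HEAD=topic@A [main=C topic=A]
After op 6 (branch): HEAD=topic@A [dev=A main=C topic=A]
ancestors(B) = {A,B}; A in? yes
ancestors(B) = {A,B}; C in? no
ancestors(B) = {A,B}; B in? yes

Answer: yes no yes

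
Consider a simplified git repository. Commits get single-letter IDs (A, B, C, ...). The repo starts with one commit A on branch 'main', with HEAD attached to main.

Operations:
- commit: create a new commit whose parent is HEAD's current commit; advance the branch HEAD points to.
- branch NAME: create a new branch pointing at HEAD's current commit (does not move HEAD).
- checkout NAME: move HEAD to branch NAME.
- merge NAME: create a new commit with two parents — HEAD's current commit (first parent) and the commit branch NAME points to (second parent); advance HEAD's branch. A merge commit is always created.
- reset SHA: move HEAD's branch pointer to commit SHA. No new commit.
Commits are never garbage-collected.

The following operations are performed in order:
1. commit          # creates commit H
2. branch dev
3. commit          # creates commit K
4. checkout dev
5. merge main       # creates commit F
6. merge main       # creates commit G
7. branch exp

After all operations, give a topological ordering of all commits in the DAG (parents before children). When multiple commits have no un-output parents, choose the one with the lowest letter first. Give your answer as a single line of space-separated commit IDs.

Answer: A H K F G

Derivation:
After op 1 (commit): HEAD=main@H [main=H]
After op 2 (branch): HEAD=main@H [dev=H main=H]
After op 3 (commit): HEAD=main@K [dev=H main=K]
After op 4 (checkout): HEAD=dev@H [dev=H main=K]
After op 5 (merge): HEAD=dev@F [dev=F main=K]
After op 6 (merge): HEAD=dev@G [dev=G main=K]
After op 7 (branch): HEAD=dev@G [dev=G exp=G main=K]
commit A: parents=[]
commit F: parents=['H', 'K']
commit G: parents=['F', 'K']
commit H: parents=['A']
commit K: parents=['H']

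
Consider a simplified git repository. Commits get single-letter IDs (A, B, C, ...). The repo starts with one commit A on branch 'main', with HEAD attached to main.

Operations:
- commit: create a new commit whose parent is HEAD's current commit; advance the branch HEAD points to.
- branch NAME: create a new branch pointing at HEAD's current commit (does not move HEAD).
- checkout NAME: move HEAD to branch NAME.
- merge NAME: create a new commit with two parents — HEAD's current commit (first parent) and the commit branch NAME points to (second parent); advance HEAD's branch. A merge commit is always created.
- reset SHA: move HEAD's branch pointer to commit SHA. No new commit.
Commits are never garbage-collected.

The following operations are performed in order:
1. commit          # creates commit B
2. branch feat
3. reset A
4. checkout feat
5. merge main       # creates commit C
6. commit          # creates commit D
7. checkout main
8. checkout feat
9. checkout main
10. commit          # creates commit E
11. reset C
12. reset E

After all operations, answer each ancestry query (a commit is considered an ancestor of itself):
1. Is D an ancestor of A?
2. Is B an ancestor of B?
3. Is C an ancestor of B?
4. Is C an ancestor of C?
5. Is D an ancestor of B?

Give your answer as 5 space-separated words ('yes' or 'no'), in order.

Answer: no yes no yes no

Derivation:
After op 1 (commit): HEAD=main@B [main=B]
After op 2 (branch): HEAD=main@B [feat=B main=B]
After op 3 (reset): HEAD=main@A [feat=B main=A]
After op 4 (checkout): HEAD=feat@B [feat=B main=A]
After op 5 (merge): HEAD=feat@C [feat=C main=A]
After op 6 (commit): HEAD=feat@D [feat=D main=A]
After op 7 (checkout): HEAD=main@A [feat=D main=A]
After op 8 (checkout): HEAD=feat@D [feat=D main=A]
After op 9 (checkout): HEAD=main@A [feat=D main=A]
After op 10 (commit): HEAD=main@E [feat=D main=E]
After op 11 (reset): HEAD=main@C [feat=D main=C]
After op 12 (reset): HEAD=main@E [feat=D main=E]
ancestors(A) = {A}; D in? no
ancestors(B) = {A,B}; B in? yes
ancestors(B) = {A,B}; C in? no
ancestors(C) = {A,B,C}; C in? yes
ancestors(B) = {A,B}; D in? no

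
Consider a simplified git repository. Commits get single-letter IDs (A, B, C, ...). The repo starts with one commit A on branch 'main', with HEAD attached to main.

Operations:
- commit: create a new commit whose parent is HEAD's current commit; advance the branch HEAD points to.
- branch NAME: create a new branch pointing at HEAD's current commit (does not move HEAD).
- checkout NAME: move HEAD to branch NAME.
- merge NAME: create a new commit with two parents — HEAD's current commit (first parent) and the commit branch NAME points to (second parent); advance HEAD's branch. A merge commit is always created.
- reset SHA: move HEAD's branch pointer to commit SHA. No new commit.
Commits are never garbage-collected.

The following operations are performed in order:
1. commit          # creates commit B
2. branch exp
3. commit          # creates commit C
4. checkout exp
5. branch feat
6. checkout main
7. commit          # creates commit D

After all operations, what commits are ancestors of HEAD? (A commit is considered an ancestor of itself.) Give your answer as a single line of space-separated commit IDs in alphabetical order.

Answer: A B C D

Derivation:
After op 1 (commit): HEAD=main@B [main=B]
After op 2 (branch): HEAD=main@B [exp=B main=B]
After op 3 (commit): HEAD=main@C [exp=B main=C]
After op 4 (checkout): HEAD=exp@B [exp=B main=C]
After op 5 (branch): HEAD=exp@B [exp=B feat=B main=C]
After op 6 (checkout): HEAD=main@C [exp=B feat=B main=C]
After op 7 (commit): HEAD=main@D [exp=B feat=B main=D]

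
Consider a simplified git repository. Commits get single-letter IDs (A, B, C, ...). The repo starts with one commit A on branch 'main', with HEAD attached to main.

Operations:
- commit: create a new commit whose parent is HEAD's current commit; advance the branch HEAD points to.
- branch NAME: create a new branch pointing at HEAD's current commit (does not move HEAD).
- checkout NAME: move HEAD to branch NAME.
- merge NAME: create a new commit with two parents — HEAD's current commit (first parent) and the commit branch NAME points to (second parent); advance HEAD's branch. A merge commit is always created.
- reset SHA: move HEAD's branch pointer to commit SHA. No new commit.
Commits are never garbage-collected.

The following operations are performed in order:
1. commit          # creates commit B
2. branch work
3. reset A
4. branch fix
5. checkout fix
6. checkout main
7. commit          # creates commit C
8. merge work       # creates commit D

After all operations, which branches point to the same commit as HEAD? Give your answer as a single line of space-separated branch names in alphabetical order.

Answer: main

Derivation:
After op 1 (commit): HEAD=main@B [main=B]
After op 2 (branch): HEAD=main@B [main=B work=B]
After op 3 (reset): HEAD=main@A [main=A work=B]
After op 4 (branch): HEAD=main@A [fix=A main=A work=B]
After op 5 (checkout): HEAD=fix@A [fix=A main=A work=B]
After op 6 (checkout): HEAD=main@A [fix=A main=A work=B]
After op 7 (commit): HEAD=main@C [fix=A main=C work=B]
After op 8 (merge): HEAD=main@D [fix=A main=D work=B]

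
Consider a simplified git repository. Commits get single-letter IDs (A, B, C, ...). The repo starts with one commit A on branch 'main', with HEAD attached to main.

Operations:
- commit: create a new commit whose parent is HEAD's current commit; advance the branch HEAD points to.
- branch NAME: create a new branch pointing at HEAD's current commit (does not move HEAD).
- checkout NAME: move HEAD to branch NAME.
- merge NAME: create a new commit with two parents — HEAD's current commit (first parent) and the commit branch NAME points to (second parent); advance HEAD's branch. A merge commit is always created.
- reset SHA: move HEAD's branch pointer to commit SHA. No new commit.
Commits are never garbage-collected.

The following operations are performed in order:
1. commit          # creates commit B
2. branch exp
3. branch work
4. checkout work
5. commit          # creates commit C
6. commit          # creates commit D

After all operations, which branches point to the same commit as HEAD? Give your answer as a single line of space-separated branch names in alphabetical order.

After op 1 (commit): HEAD=main@B [main=B]
After op 2 (branch): HEAD=main@B [exp=B main=B]
After op 3 (branch): HEAD=main@B [exp=B main=B work=B]
After op 4 (checkout): HEAD=work@B [exp=B main=B work=B]
After op 5 (commit): HEAD=work@C [exp=B main=B work=C]
After op 6 (commit): HEAD=work@D [exp=B main=B work=D]

Answer: work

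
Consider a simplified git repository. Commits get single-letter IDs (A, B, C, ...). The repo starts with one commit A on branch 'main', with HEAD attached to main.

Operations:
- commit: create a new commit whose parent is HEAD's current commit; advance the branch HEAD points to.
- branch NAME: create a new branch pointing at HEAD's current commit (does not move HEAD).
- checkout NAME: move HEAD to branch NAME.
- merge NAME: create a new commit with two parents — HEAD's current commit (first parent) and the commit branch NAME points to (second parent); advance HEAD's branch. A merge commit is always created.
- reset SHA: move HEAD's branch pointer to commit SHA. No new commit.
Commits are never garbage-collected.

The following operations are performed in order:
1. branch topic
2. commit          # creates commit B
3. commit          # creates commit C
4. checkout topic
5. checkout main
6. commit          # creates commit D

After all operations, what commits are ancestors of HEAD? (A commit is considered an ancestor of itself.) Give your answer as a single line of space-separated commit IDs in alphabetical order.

After op 1 (branch): HEAD=main@A [main=A topic=A]
After op 2 (commit): HEAD=main@B [main=B topic=A]
After op 3 (commit): HEAD=main@C [main=C topic=A]
After op 4 (checkout): HEAD=topic@A [main=C topic=A]
After op 5 (checkout): HEAD=main@C [main=C topic=A]
After op 6 (commit): HEAD=main@D [main=D topic=A]

Answer: A B C D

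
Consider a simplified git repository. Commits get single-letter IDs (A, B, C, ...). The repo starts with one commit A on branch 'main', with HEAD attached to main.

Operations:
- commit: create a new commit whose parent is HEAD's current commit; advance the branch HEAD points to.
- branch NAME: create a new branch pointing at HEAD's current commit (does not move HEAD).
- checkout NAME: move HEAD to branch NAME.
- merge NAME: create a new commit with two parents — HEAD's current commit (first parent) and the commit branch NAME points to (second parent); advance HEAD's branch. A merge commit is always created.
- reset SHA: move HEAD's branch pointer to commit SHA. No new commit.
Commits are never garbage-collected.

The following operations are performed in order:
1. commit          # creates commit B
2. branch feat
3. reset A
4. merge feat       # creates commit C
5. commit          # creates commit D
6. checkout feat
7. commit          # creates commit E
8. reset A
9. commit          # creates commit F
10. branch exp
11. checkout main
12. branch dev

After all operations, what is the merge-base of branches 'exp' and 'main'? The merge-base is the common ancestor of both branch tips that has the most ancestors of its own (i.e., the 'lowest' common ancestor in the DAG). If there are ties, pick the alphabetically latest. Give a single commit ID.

After op 1 (commit): HEAD=main@B [main=B]
After op 2 (branch): HEAD=main@B [feat=B main=B]
After op 3 (reset): HEAD=main@A [feat=B main=A]
After op 4 (merge): HEAD=main@C [feat=B main=C]
After op 5 (commit): HEAD=main@D [feat=B main=D]
After op 6 (checkout): HEAD=feat@B [feat=B main=D]
After op 7 (commit): HEAD=feat@E [feat=E main=D]
After op 8 (reset): HEAD=feat@A [feat=A main=D]
After op 9 (commit): HEAD=feat@F [feat=F main=D]
After op 10 (branch): HEAD=feat@F [exp=F feat=F main=D]
After op 11 (checkout): HEAD=main@D [exp=F feat=F main=D]
After op 12 (branch): HEAD=main@D [dev=D exp=F feat=F main=D]
ancestors(exp=F): ['A', 'F']
ancestors(main=D): ['A', 'B', 'C', 'D']
common: ['A']

Answer: A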